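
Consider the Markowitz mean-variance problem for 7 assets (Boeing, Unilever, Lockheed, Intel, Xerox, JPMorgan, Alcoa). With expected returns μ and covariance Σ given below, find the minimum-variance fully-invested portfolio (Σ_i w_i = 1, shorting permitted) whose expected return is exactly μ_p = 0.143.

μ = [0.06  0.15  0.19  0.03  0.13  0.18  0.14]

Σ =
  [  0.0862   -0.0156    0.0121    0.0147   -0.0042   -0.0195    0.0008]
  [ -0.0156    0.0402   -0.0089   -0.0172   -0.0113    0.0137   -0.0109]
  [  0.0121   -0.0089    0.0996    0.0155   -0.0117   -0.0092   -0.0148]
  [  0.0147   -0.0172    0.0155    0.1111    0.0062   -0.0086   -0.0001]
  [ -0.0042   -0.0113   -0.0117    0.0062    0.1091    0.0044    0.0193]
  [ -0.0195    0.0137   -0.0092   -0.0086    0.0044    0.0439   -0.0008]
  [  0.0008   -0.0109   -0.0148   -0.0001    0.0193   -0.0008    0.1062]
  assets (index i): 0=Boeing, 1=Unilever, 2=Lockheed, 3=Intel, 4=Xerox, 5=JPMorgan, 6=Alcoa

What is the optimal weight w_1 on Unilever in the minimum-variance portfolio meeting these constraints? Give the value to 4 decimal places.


g=Σ⁻¹μ = [2.0740  5.0141  2.8588  0.6020  1.5520  4.0540  1.9647]
h=Σ⁻¹𝟙 = [20.6192  39.9138  14.8883  11.5891  11.6775  23.9479  13.5014]
a=μᵀg=2.644321  b=𝟙ᵀg=18.119584  c=𝟙ᵀh=136.137303  D=ac−b²=31.671345
λ₁=(c·0.143−b)/D = (136.137303·0.143−18.119584)/31.671345 = 0.042564
λ₂=(a−b·0.143)/D = (2.644321−18.119584·0.143)/31.671345 = 0.001680
w* = 0.042564·g + 0.001680·h:
  w_0 = 0.042564·2.0740 + 0.001680·20.6192 = 0.1229  (Boeing)
  w_1 = 0.042564·5.0141 + 0.001680·39.9138 = 0.2805  (Unilever)
  w_2 = 0.042564·2.8588 + 0.001680·14.8883 = 0.1467  (Lockheed)
  w_3 = 0.042564·0.6020 + 0.001680·11.5891 = 0.0451  (Intel)
  w_4 = 0.042564·1.5520 + 0.001680·11.6775 = 0.0857  (Xerox)
  w_5 = 0.042564·4.0540 + 0.001680·23.9479 = 0.2128  (JPMorgan)
  w_6 = 0.042564·1.9647 + 0.001680·13.5014 = 0.1063  (Alcoa)
Σw_i=1.0000  μᵀw=0.1430
σ²=wᵀΣw=λ₁·μ_p+λ₂ = 0.042564·0.143 + 0.001680 = 0.007767 ≈ 0.0078

0.2805


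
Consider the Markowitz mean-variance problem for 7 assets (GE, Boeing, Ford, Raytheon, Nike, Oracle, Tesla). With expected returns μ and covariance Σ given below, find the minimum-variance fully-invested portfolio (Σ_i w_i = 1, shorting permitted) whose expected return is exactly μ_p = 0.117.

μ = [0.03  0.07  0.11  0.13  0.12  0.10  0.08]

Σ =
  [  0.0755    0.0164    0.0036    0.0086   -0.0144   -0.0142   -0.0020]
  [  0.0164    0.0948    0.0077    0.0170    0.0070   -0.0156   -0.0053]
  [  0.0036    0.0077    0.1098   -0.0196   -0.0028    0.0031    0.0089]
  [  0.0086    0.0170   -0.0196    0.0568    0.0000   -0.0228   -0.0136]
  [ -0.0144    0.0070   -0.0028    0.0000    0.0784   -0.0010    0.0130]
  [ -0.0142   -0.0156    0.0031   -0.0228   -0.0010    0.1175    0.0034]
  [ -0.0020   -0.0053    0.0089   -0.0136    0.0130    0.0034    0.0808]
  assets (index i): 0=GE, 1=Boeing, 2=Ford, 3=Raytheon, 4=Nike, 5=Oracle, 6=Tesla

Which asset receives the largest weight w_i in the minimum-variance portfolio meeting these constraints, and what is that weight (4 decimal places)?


Raytheon (0.4244)

u=Σ⁻¹μ = [0.5042  0.0898  1.5256  3.6132  1.5004  1.5645  1.1414]
v=Σ⁻¹𝟙 = [14.3922  4.4357  12.0865  27.7918  13.3854  15.6344  13.5585]
a=μᵀu=1.086753  b=𝟙ᵀu=9.939069  c=𝟙ᵀv=101.284331  D=ac−b²=11.285975
λ₁=(c·0.117−b)/D = (101.284331·0.117−9.939069)/11.285975 = 0.169343
λ₂=(a−b·0.117)/D = (1.086753−9.939069·0.117)/11.285975 = -0.006744
w* = 0.169343·u + -0.006744·v:
  w_0 = 0.169343·0.5042 + -0.006744·14.3922 = -0.0117  (GE)
  w_1 = 0.169343·0.0898 + -0.006744·4.4357 = -0.0147  (Boeing)
  w_2 = 0.169343·1.5256 + -0.006744·12.0865 = 0.1768  (Ford)
  w_3 = 0.169343·3.6132 + -0.006744·27.7918 = 0.4244  (Raytheon)
  w_4 = 0.169343·1.5004 + -0.006744·13.3854 = 0.1638  (Nike)
  w_5 = 0.169343·1.5645 + -0.006744·15.6344 = 0.1595  (Oracle)
  w_6 = 0.169343·1.1414 + -0.006744·13.5585 = 0.1018  (Tesla)
Σw_i=1.0000  μᵀw=0.1170
σ²=wᵀΣw=λ₁·μ_p+λ₂ = 0.169343·0.117 + -0.006744 = 0.013069 ≈ 0.0131


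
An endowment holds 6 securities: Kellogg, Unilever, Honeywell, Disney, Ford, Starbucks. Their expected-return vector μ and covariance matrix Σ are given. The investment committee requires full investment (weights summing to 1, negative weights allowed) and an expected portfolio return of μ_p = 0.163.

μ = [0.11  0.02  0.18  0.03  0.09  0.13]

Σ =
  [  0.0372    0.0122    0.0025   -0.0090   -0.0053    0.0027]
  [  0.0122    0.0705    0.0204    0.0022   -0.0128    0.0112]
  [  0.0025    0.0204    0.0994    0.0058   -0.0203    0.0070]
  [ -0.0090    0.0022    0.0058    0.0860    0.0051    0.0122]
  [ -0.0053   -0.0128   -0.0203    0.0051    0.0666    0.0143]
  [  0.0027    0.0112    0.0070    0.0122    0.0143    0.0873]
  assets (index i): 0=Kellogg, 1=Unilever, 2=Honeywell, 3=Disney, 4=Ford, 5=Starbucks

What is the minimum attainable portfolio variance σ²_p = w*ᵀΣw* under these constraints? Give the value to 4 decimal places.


g=Σ⁻¹μ = [3.3339  -0.7385  2.1836  0.3215  1.9122  0.9475]
h=Σ⁻¹𝟙 = [28.8216  8.8938  10.7790  11.9687  20.6342  3.5055]
a=μᵀg=1.049932  b=𝟙ᵀg=7.960325  c=𝟙ᵀh=84.602771  D=ac−b²=25.460369
λ₁=(c·0.163−b)/D = (84.602771·0.163−7.960325)/25.460369 = 0.228980
λ₂=(a−b·0.163)/D = (1.049932−7.960325·0.163)/25.460369 = -0.009725
w* = 0.228980·g + -0.009725·h:
  w_0 = 0.228980·3.3339 + -0.009725·28.8216 = 0.4831  (Kellogg)
  w_1 = 0.228980·-0.7385 + -0.009725·8.8938 = -0.2556  (Unilever)
  w_2 = 0.228980·2.1836 + -0.009725·10.7790 = 0.3952  (Honeywell)
  w_3 = 0.228980·0.3215 + -0.009725·11.9687 = -0.0428  (Disney)
  w_4 = 0.228980·1.9122 + -0.009725·20.6342 = 0.2372  (Ford)
  w_5 = 0.228980·0.9475 + -0.009725·3.5055 = 0.1829  (Starbucks)
Σw_i=1.0000  μᵀw=0.1630
σ²=wᵀΣw=λ₁·μ_p+λ₂ = 0.228980·0.163 + -0.009725 = 0.027599 ≈ 0.0276

0.0276


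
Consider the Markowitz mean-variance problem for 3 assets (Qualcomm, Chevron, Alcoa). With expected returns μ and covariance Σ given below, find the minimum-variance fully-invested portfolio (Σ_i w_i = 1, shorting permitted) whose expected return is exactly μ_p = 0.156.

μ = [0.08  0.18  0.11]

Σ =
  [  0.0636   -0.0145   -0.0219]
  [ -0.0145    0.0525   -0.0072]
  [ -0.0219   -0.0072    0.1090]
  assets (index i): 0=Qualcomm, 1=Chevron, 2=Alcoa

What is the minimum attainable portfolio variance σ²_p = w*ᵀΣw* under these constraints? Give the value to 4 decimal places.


u=Σ⁻¹μ = [2.9368  4.4998  1.8965]
v=Σ⁻¹𝟙 = [28.1280  29.1133  16.7488]
a=μᵀu=1.253510  b=𝟙ᵀu=9.333000  c=𝟙ᵀv=73.990092  D=ac−b²=5.642460
λ₁=(c·0.156−b)/D = (73.990092·0.156−9.333000)/5.642460 = 0.391576
λ₂=(a−b·0.156)/D = (1.253510−9.333000·0.156)/5.642460 = -0.035878
w* = 0.391576·u + -0.035878·v:
  w_0 = 0.391576·2.9368 + -0.035878·28.1280 = 0.1408  (Qualcomm)
  w_1 = 0.391576·4.4998 + -0.035878·29.1133 = 0.7175  (Chevron)
  w_2 = 0.391576·1.8965 + -0.035878·16.7488 = 0.1417  (Alcoa)
Σw_i=1.0000  μᵀw=0.1560
σ²=wᵀΣw=λ₁·μ_p+λ₂ = 0.391576·0.156 + -0.035878 = 0.025208 ≈ 0.0252

0.0252


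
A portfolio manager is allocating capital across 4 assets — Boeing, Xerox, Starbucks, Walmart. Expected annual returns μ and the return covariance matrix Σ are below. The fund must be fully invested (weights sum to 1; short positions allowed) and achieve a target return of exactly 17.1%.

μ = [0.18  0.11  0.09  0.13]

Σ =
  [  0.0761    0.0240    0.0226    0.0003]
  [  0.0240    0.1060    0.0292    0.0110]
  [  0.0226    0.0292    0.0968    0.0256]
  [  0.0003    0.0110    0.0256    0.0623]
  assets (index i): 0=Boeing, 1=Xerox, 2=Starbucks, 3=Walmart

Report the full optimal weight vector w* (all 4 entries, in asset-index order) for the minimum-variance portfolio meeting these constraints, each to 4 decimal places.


0.6733  0.0210  -0.1939  0.4995

x=Σ⁻¹μ = [2.3258  0.3695  -0.2876  2.1284]
y=Σ⁻¹𝟙 = [10.7849  4.8043  2.6438  14.0648]
a=μᵀx=0.710099  b=𝟙ᵀx=4.536110  c=𝟙ᵀy=32.297715  D=ac−b²=2.358268
λ₁=(c·0.171−b)/D = (32.297715·0.171−4.536110)/2.358268 = 0.418443
λ₂=(a−b·0.171)/D = (0.710099−4.536110·0.171)/2.358268 = -0.027807
w* = 0.418443·x + -0.027807·y:
  w_0 = 0.418443·2.3258 + -0.027807·10.7849 = 0.6733  (Boeing)
  w_1 = 0.418443·0.3695 + -0.027807·4.8043 = 0.0210  (Xerox)
  w_2 = 0.418443·-0.2876 + -0.027807·2.6438 = -0.1939  (Starbucks)
  w_3 = 0.418443·2.1284 + -0.027807·14.0648 = 0.4995  (Walmart)
Σw_i=1.0000  μᵀw=0.1710
σ²=wᵀΣw=λ₁·μ_p+λ₂ = 0.418443·0.171 + -0.027807 = 0.043747 ≈ 0.0437


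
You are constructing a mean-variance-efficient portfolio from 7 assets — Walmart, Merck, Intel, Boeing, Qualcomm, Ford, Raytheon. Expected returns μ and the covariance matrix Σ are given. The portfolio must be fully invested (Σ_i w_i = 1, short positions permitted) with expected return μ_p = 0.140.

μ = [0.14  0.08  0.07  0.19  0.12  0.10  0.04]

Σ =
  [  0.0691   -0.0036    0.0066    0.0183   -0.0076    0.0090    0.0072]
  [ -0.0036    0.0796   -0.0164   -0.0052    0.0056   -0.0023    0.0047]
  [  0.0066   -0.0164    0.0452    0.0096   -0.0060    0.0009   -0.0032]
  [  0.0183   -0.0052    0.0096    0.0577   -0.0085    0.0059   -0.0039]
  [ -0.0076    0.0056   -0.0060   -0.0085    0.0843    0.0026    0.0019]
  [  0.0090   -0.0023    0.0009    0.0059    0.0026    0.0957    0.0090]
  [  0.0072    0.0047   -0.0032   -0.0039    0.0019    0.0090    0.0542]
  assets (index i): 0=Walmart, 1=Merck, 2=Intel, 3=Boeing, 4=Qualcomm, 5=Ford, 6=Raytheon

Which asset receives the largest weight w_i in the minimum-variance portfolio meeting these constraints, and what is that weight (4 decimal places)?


Boeing (0.3887)

p=Σ⁻¹μ = [1.2066  1.4264  1.5169  3.0263  1.8170  0.6602  0.5880]
q=Σ⁻¹𝟙 = [7.8638  17.6873  27.2711  14.4061  14.1936  7.0195  16.8553]
a=μᵀp=1.271796  b=𝟙ᵀp=10.241438  c=𝟙ᵀq=105.296648  D=ac−b²=29.028760
λ₁=(c·0.140−b)/D = (105.296648·0.140−10.241438)/29.028760 = 0.155022
λ₂=(a−b·0.140)/D = (1.271796−10.241438·0.140)/29.028760 = -0.005581
w* = 0.155022·p + -0.005581·q:
  w_0 = 0.155022·1.2066 + -0.005581·7.8638 = 0.1432  (Walmart)
  w_1 = 0.155022·1.4264 + -0.005581·17.6873 = 0.1224  (Merck)
  w_2 = 0.155022·1.5169 + -0.005581·27.2711 = 0.0830  (Intel)
  w_3 = 0.155022·3.0263 + -0.005581·14.4061 = 0.3887  (Boeing)
  w_4 = 0.155022·1.8170 + -0.005581·14.1936 = 0.2025  (Qualcomm)
  w_5 = 0.155022·0.6602 + -0.005581·7.0195 = 0.0632  (Ford)
  w_6 = 0.155022·0.5880 + -0.005581·16.8553 = -0.0029  (Raytheon)
Σw_i=1.0000  μᵀw=0.1400
σ²=wᵀΣw=λ₁·μ_p+λ₂ = 0.155022·0.140 + -0.005581 = 0.016122 ≈ 0.0161


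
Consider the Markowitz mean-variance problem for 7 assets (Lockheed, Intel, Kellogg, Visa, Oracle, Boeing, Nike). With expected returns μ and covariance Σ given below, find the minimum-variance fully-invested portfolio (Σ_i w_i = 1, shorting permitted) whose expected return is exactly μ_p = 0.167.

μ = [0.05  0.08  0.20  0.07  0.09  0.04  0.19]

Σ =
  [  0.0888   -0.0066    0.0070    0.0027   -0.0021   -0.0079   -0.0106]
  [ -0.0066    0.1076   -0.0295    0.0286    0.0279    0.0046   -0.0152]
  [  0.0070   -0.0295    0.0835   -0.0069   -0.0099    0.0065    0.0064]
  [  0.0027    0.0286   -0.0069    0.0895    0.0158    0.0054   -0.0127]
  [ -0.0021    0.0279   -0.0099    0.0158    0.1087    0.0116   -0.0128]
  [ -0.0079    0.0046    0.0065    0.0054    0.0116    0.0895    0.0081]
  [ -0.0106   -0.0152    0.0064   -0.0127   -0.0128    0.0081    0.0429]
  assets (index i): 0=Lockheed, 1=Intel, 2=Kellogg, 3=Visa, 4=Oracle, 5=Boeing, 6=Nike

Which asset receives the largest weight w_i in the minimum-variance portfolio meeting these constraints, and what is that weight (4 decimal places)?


Nike (0.4911)

g=Σ⁻¹μ = [1.1131  1.8140  2.7712  1.0042  1.2108  -0.4811  5.6826]
h=Σ⁻¹𝟙 = [15.7048  13.6756  14.3337  10.3611  9.2433  5.8595  34.6164]
a=μᵀg=1.994726  b=𝟙ᵀg=13.114698  c=𝟙ᵀh=103.794392  D=ac−b²=35.046093
λ₁=(c·0.167−b)/D = (103.794392·0.167−13.114698)/35.046093 = 0.120383
λ₂=(a−b·0.167)/D = (1.994726−13.114698·0.167)/35.046093 = -0.005576
w* = 0.120383·g + -0.005576·h:
  w_0 = 0.120383·1.1131 + -0.005576·15.7048 = 0.0464  (Lockheed)
  w_1 = 0.120383·1.8140 + -0.005576·13.6756 = 0.1421  (Intel)
  w_2 = 0.120383·2.7712 + -0.005576·14.3337 = 0.2537  (Kellogg)
  w_3 = 0.120383·1.0042 + -0.005576·10.3611 = 0.0631  (Visa)
  w_4 = 0.120383·1.2108 + -0.005576·9.2433 = 0.0942  (Oracle)
  w_5 = 0.120383·-0.4811 + -0.005576·5.8595 = -0.0906  (Boeing)
  w_6 = 0.120383·5.6826 + -0.005576·34.6164 = 0.4911  (Nike)
Σw_i=1.0000  μᵀw=0.1670
σ²=wᵀΣw=λ₁·μ_p+λ₂ = 0.120383·0.167 + -0.005576 = 0.014528 ≈ 0.0145


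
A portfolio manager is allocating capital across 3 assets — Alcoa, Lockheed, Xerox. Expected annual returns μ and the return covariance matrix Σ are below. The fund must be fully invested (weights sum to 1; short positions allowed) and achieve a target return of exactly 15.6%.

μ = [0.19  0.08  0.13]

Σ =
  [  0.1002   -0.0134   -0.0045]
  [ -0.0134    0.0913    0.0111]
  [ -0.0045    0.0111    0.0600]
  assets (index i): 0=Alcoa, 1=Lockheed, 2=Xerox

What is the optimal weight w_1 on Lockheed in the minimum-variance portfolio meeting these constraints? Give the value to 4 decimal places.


u=Σ⁻¹μ = [2.1167  0.9250  2.1543]
v=Σ⁻¹𝟙 = [12.1290  10.8400  15.5709]
a=μᵀu=0.756221  b=𝟙ᵀu=5.195930  c=𝟙ᵀv=38.539926  D=ac−b²=2.147026
λ₁=(c·0.156−b)/D = (38.539926·0.156−5.195930)/2.147026 = 0.380199
λ₂=(a−b·0.156)/D = (0.756221−5.195930·0.156)/2.147026 = -0.025311
w* = 0.380199·u + -0.025311·v:
  w_0 = 0.380199·2.1167 + -0.025311·12.1290 = 0.4978  (Alcoa)
  w_1 = 0.380199·0.9250 + -0.025311·10.8400 = 0.0773  (Lockheed)
  w_2 = 0.380199·2.1543 + -0.025311·15.5709 = 0.4249  (Xerox)
Σw_i=1.0000  μᵀw=0.1560
σ²=wᵀΣw=λ₁·μ_p+λ₂ = 0.380199·0.156 + -0.025311 = 0.034000 ≈ 0.0340

0.0773


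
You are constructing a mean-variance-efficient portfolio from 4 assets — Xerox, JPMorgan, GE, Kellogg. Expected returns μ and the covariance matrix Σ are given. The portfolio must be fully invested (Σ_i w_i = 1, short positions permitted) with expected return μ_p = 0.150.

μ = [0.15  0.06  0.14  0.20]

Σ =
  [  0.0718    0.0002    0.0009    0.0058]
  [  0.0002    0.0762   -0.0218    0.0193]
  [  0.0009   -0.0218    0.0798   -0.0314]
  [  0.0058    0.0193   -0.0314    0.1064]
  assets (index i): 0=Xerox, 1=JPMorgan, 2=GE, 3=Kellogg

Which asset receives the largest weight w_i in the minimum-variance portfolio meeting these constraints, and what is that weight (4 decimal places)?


p=Σ⁻¹μ = [1.8489  1.0089  2.9836  2.4764]
q=Σ⁻¹𝟙 = [12.6308  16.1911  21.5908  12.1448]
a=μᵀp=1.250846  b=𝟙ᵀp=8.317744  c=𝟙ᵀq=62.557385  D=ac−b²=9.064771
λ₁=(c·0.150−b)/D = (62.557385·0.150−8.317744)/9.064771 = 0.117583
λ₂=(a−b·0.150)/D = (1.250846−8.317744·0.150)/9.064771 = 0.000351
w* = 0.117583·p + 0.000351·q:
  w_0 = 0.117583·1.8489 + 0.000351·12.6308 = 0.2218  (Xerox)
  w_1 = 0.117583·1.0089 + 0.000351·16.1911 = 0.1243  (JPMorgan)
  w_2 = 0.117583·2.9836 + 0.000351·21.5908 = 0.3584  (GE)
  w_3 = 0.117583·2.4764 + 0.000351·12.1448 = 0.2954  (Kellogg)
Σw_i=1.0000  μᵀw=0.1500
σ²=wᵀΣw=λ₁·μ_p+λ₂ = 0.117583·0.150 + 0.000351 = 0.017989 ≈ 0.0180

GE (0.3584)


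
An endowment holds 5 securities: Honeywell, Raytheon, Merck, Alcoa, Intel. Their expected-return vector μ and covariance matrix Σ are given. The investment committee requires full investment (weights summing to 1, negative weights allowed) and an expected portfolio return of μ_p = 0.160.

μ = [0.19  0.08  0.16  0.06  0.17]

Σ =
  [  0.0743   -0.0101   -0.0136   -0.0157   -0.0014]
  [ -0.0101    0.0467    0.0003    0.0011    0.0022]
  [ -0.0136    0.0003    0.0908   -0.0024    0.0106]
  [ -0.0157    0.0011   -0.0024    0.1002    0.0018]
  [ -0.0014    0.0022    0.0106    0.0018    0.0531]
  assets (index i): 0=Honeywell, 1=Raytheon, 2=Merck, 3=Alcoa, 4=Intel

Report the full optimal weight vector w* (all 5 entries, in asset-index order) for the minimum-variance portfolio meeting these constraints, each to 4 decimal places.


0.3499  0.1131  0.1949  0.0442  0.2977

p=Σ⁻¹μ = [3.5243  2.3058  1.9894  1.1237  2.7637]
q=Σ⁻¹𝟙 = [22.3067  25.1195  12.8266  13.2305  15.3708]
a=μᵀp=1.709642  b=𝟙ᵀp=11.706961  c=𝟙ᵀq=88.854158  D=ac−b²=14.855884
λ₁=(c·0.160−b)/D = (88.854158·0.160−11.706961)/14.855884 = 0.168937
λ₂=(a−b·0.160)/D = (1.709642−11.706961·0.160)/14.855884 = -0.011004
w* = 0.168937·p + -0.011004·q:
  w_0 = 0.168937·3.5243 + -0.011004·22.3067 = 0.3499  (Honeywell)
  w_1 = 0.168937·2.3058 + -0.011004·25.1195 = 0.1131  (Raytheon)
  w_2 = 0.168937·1.9894 + -0.011004·12.8266 = 0.1949  (Merck)
  w_3 = 0.168937·1.1237 + -0.011004·13.2305 = 0.0442  (Alcoa)
  w_4 = 0.168937·2.7637 + -0.011004·15.3708 = 0.2977  (Intel)
Σw_i=1.0000  μᵀw=0.1600
σ²=wᵀΣw=λ₁·μ_p+λ₂ = 0.168937·0.160 + -0.011004 = 0.016026 ≈ 0.0160


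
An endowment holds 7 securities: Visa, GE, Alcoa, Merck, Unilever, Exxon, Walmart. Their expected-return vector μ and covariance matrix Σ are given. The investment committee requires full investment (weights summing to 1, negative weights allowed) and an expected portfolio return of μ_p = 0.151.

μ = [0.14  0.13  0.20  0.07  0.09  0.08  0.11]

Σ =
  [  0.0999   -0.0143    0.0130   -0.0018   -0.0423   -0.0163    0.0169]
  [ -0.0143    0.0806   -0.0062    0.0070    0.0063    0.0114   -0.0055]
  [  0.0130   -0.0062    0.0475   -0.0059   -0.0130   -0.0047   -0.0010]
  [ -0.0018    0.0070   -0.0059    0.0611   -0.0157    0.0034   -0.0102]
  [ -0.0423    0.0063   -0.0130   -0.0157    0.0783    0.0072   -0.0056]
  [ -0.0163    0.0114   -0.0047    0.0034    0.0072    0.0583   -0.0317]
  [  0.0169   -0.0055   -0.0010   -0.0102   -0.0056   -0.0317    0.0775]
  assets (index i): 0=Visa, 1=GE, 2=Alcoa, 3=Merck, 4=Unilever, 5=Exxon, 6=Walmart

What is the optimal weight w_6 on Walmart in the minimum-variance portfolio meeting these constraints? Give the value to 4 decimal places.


0.0805

p=Σ⁻¹μ = [2.6203  1.7034  5.5029  2.8684  3.8367  3.2095  3.0074]
q=Σ⁻¹𝟙 = [23.2384  10.8410  33.6409  31.1710  35.2660  34.2082  29.6822]
a=μᵀp=2.822521  b=𝟙ᵀp=22.748505  c=𝟙ᵀq=198.047801  D=ac−b²=41.499597
λ₁=(c·0.151−b)/D = (198.047801·0.151−22.748505)/41.499597 = 0.172453
λ₂=(a−b·0.151)/D = (2.822521−22.748505·0.151)/41.499597 = -0.014759
w* = 0.172453·p + -0.014759·q:
  w_0 = 0.172453·2.6203 + -0.014759·23.2384 = 0.1089  (Visa)
  w_1 = 0.172453·1.7034 + -0.014759·10.8410 = 0.1337  (GE)
  w_2 = 0.172453·5.5029 + -0.014759·33.6409 = 0.4525  (Alcoa)
  w_3 = 0.172453·2.8684 + -0.014759·31.1710 = 0.0346  (Merck)
  w_4 = 0.172453·3.8367 + -0.014759·35.2660 = 0.1411  (Unilever)
  w_5 = 0.172453·3.2095 + -0.014759·34.2082 = 0.0486  (Exxon)
  w_6 = 0.172453·3.0074 + -0.014759·29.6822 = 0.0805  (Walmart)
Σw_i=1.0000  μᵀw=0.1510
σ²=wᵀΣw=λ₁·μ_p+λ₂ = 0.172453·0.151 + -0.014759 = 0.011281 ≈ 0.0113


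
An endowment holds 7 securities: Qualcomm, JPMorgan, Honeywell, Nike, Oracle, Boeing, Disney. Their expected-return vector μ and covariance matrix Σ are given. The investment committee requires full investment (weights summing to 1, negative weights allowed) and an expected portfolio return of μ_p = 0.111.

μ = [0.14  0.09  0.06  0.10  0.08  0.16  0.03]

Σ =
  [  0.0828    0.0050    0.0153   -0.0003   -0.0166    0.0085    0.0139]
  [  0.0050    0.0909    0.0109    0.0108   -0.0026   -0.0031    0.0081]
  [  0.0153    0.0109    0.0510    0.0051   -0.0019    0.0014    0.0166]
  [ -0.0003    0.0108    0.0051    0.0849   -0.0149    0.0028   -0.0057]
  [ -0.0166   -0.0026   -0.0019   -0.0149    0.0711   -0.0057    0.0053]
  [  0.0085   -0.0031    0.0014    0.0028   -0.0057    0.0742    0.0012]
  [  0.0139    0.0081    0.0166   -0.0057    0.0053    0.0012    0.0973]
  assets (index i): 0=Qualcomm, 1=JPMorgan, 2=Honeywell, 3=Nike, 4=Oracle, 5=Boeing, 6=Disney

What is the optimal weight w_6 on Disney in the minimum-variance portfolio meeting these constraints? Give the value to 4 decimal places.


0.0101

g=Σ⁻¹μ = [1.7920  0.8280  0.3936  1.3352  2.0421  2.0870  -0.1425]
h=Σ⁻¹𝟙 = [11.3710  7.8974  11.7637  13.6971  20.8483  13.2783  5.4917]
a=μᵀg=0.975551  b=𝟙ᵀg=8.335387  c=𝟙ᵀh=84.347502  D=ac−b²=12.806637
λ₁=(c·0.111−b)/D = (84.347502·0.111−8.335387)/12.806637 = 0.080207
λ₂=(a−b·0.111)/D = (0.975551−8.335387·0.111)/12.806637 = 0.003929
w* = 0.080207·g + 0.003929·h:
  w_0 = 0.080207·1.7920 + 0.003929·11.3710 = 0.1884  (Qualcomm)
  w_1 = 0.080207·0.8280 + 0.003929·7.8974 = 0.0974  (JPMorgan)
  w_2 = 0.080207·0.3936 + 0.003929·11.7637 = 0.0778  (Honeywell)
  w_3 = 0.080207·1.3352 + 0.003929·13.6971 = 0.1609  (Nike)
  w_4 = 0.080207·2.0421 + 0.003929·20.8483 = 0.2457  (Oracle)
  w_5 = 0.080207·2.0870 + 0.003929·13.2783 = 0.2196  (Boeing)
  w_6 = 0.080207·-0.1425 + 0.003929·5.4917 = 0.0101  (Disney)
Σw_i=1.0000  μᵀw=0.1110
σ²=wᵀΣw=λ₁·μ_p+λ₂ = 0.080207·0.111 + 0.003929 = 0.012832 ≈ 0.0128


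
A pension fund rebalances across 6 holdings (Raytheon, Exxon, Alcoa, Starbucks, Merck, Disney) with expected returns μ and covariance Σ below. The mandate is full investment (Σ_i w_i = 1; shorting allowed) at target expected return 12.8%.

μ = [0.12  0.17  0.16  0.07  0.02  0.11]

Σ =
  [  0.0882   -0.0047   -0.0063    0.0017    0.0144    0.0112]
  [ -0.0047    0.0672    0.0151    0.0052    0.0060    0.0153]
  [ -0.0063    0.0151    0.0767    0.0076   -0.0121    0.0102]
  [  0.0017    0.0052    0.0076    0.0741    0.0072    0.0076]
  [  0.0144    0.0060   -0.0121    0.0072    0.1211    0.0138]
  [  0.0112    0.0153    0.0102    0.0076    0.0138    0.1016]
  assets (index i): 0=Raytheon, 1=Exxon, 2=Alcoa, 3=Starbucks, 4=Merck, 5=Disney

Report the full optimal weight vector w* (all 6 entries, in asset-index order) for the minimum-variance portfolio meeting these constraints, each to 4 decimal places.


p=Σ⁻¹μ = [1.5399  2.1319  1.6818  0.5508  -0.0323  0.3862]
q=Σ⁻¹𝟙 = [10.9257  10.7808  11.2493  10.2723  6.4544  4.2402]
a=μᵀp=0.896688  b=𝟙ᵀp=6.258269  c=𝟙ᵀq=53.922603  D=ac−b²=9.185802
λ₁=(c·0.128−b)/D = (53.922603·0.128−6.258269)/9.185802 = 0.070089
λ₂=(a−b·0.128)/D = (0.896688−6.258269·0.128)/9.185802 = 0.010411
w* = 0.070089·p + 0.010411·q:
  w_0 = 0.070089·1.5399 + 0.010411·10.9257 = 0.2217  (Raytheon)
  w_1 = 0.070089·2.1319 + 0.010411·10.7808 = 0.2617  (Exxon)
  w_2 = 0.070089·1.6818 + 0.010411·11.2493 = 0.2350  (Alcoa)
  w_3 = 0.070089·0.5508 + 0.010411·10.2723 = 0.1455  (Starbucks)
  w_4 = 0.070089·-0.0323 + 0.010411·6.4544 = 0.0649  (Merck)
  w_5 = 0.070089·0.3862 + 0.010411·4.2402 = 0.0712  (Disney)
Σw_i=1.0000  μᵀw=0.1280
σ²=wᵀΣw=λ₁·μ_p+λ₂ = 0.070089·0.128 + 0.010411 = 0.019382 ≈ 0.0194

0.2217  0.2617  0.2350  0.1455  0.0649  0.0712


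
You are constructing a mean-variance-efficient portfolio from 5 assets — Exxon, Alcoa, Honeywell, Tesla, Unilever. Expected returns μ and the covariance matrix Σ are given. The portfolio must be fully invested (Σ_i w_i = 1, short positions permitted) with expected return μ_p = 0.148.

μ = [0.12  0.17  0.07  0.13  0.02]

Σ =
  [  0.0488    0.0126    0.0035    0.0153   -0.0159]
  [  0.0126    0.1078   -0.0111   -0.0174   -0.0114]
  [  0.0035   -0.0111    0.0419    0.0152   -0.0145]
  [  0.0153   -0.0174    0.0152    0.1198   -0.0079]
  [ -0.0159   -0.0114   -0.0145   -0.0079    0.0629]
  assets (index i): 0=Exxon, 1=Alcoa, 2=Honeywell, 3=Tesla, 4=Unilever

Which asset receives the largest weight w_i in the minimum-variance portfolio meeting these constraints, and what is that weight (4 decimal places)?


Alcoa (0.4405)

g=Σ⁻¹μ = [2.1123  1.9114  2.3046  0.9223  1.8455]
h=Σ⁻¹𝟙 = [23.4160  14.5361  35.3959  5.1703  33.2609]
a=μᵀg=0.896553  b=𝟙ᵀg=9.096137  c=𝟙ᵀh=111.779317  D=ac−b²=17.476327
λ₁=(c·0.148−b)/D = (111.779317·0.148−9.096137)/17.476327 = 0.426131
λ₂=(a−b·0.148)/D = (0.896553−9.096137·0.148)/17.476327 = -0.025731
w* = 0.426131·g + -0.025731·h:
  w_0 = 0.426131·2.1123 + -0.025731·23.4160 = 0.2976  (Exxon)
  w_1 = 0.426131·1.9114 + -0.025731·14.5361 = 0.4405  (Alcoa)
  w_2 = 0.426131·2.3046 + -0.025731·35.3959 = 0.0713  (Honeywell)
  w_3 = 0.426131·0.9223 + -0.025731·5.1703 = 0.2600  (Tesla)
  w_4 = 0.426131·1.8455 + -0.025731·33.2609 = -0.0694  (Unilever)
Σw_i=1.0000  μᵀw=0.1480
σ²=wᵀΣw=λ₁·μ_p+λ₂ = 0.426131·0.148 + -0.025731 = 0.037337 ≈ 0.0373


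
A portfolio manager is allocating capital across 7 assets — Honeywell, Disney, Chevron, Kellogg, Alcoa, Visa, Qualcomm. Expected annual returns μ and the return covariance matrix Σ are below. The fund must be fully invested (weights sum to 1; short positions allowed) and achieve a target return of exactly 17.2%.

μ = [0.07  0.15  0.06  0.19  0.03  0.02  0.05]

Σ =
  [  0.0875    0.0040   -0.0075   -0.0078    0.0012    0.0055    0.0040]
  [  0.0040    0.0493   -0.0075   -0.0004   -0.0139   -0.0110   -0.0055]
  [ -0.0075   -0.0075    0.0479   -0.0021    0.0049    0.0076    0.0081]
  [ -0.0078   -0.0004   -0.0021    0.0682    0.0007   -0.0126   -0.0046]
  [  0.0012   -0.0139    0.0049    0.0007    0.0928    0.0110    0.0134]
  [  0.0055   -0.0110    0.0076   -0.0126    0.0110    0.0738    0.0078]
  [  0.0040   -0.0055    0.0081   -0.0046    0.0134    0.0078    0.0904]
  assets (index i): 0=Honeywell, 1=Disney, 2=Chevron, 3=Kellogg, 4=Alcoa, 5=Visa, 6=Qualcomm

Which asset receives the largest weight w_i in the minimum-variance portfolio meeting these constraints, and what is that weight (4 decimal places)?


g=Σ⁻¹μ = [0.9767  3.6992  1.8190  3.1863  0.5481  0.9644  0.5696]
h=Σ⁻¹𝟙 = [12.3404  30.4855  23.4659  20.3389  10.7167  15.7499  8.3555]
a=μᵀg=1.401994  b=𝟙ᵀg=11.763261  c=𝟙ᵀh=121.452719  D=ac−b²=31.901687
λ₁=(c·0.172−b)/D = (121.452719·0.172−11.763261)/31.901687 = 0.286085
λ₂=(a−b·0.172)/D = (1.401994−11.763261·0.172)/31.901687 = -0.019475
w* = 0.286085·g + -0.019475·h:
  w_0 = 0.286085·0.9767 + -0.019475·12.3404 = 0.0391  (Honeywell)
  w_1 = 0.286085·3.6992 + -0.019475·30.4855 = 0.4646  (Disney)
  w_2 = 0.286085·1.8190 + -0.019475·23.4659 = 0.0634  (Chevron)
  w_3 = 0.286085·3.1863 + -0.019475·20.3389 = 0.5155  (Kellogg)
  w_4 = 0.286085·0.5481 + -0.019475·10.7167 = -0.0519  (Alcoa)
  w_5 = 0.286085·0.9644 + -0.019475·15.7499 = -0.0308  (Visa)
  w_6 = 0.286085·0.5696 + -0.019475·8.3555 = 0.0002  (Qualcomm)
Σw_i=1.0000  μᵀw=0.1720
σ²=wᵀΣw=λ₁·μ_p+λ₂ = 0.286085·0.172 + -0.019475 = 0.029732 ≈ 0.0297

Kellogg (0.5155)


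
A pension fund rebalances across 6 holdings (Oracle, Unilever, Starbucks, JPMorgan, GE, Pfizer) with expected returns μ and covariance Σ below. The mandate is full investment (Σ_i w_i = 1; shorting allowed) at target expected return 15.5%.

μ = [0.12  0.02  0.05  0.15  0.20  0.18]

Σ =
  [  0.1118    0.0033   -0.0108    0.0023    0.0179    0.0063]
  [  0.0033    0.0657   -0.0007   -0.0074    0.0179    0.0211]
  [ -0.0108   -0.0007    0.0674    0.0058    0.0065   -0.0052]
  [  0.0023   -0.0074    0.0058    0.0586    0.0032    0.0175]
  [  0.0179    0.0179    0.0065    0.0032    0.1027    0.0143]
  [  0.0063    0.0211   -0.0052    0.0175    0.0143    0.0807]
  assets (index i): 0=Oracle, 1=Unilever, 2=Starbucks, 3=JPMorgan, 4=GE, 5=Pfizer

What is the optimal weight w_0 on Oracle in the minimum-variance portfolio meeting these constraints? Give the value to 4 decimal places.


0.1305

u=Σ⁻¹μ = [0.7715  -0.4852  0.6820  1.8166  1.5653  1.6698]
v=Σ⁻¹𝟙 = [8.8124  14.0563  15.1195  15.2933  3.6152  5.0457]
a=μᵀu=1.003065  b=𝟙ᵀu=6.019846  c=𝟙ᵀv=61.942331  D=ac−b²=25.893610
λ₁=(c·0.155−b)/D = (61.942331·0.155−6.019846)/25.893610 = 0.138305
λ₂=(a−b·0.155)/D = (1.003065−6.019846·0.155)/25.893610 = 0.002703
w* = 0.138305·u + 0.002703·v:
  w_0 = 0.138305·0.7715 + 0.002703·8.8124 = 0.1305  (Oracle)
  w_1 = 0.138305·-0.4852 + 0.002703·14.0563 = -0.0291  (Unilever)
  w_2 = 0.138305·0.6820 + 0.002703·15.1195 = 0.1352  (Starbucks)
  w_3 = 0.138305·1.8166 + 0.002703·15.2933 = 0.2926  (JPMorgan)
  w_4 = 0.138305·1.5653 + 0.002703·3.6152 = 0.2263  (GE)
  w_5 = 0.138305·1.6698 + 0.002703·5.0457 = 0.2446  (Pfizer)
Σw_i=1.0000  μᵀw=0.1550
σ²=wᵀΣw=λ₁·μ_p+λ₂ = 0.138305·0.155 + 0.002703 = 0.024140 ≈ 0.0241


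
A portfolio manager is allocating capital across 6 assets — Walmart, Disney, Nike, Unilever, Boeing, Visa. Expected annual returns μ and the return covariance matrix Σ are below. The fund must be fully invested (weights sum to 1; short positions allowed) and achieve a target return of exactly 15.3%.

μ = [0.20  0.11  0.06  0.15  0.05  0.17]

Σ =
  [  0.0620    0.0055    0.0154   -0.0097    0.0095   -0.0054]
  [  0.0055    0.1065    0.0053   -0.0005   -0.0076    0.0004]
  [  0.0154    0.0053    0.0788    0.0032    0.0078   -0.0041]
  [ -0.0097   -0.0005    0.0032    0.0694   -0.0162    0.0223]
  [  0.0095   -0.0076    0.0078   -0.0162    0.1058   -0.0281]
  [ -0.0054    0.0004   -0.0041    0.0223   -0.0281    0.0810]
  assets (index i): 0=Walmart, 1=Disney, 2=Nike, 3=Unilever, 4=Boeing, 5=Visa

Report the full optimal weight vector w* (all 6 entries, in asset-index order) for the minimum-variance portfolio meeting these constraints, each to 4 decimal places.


x=Σ⁻¹μ = [3.5258  0.9385  -0.0853  2.2554  1.1319  2.0966]
y=Σ⁻¹𝟙 = [14.7296  9.2740  7.9231  14.8359  14.3549  14.5783]
a=μᵀx=1.554601  b=𝟙ᵀx=9.862899  c=𝟙ᵀy=75.695817  D=ac−b²=20.400005
λ₁=(c·0.153−b)/D = (75.695817·0.153−9.862899)/20.400005 = 0.084243
λ₂=(a−b·0.153)/D = (1.554601−9.862899·0.153)/20.400005 = 0.002234
w* = 0.084243·x + 0.002234·y:
  w_0 = 0.084243·3.5258 + 0.002234·14.7296 = 0.3299  (Walmart)
  w_1 = 0.084243·0.9385 + 0.002234·9.2740 = 0.0998  (Disney)
  w_2 = 0.084243·-0.0853 + 0.002234·7.9231 = 0.0105  (Nike)
  w_3 = 0.084243·2.2554 + 0.002234·14.8359 = 0.2231  (Unilever)
  w_4 = 0.084243·1.1319 + 0.002234·14.3549 = 0.1274  (Boeing)
  w_5 = 0.084243·2.0966 + 0.002234·14.5783 = 0.2092  (Visa)
Σw_i=1.0000  μᵀw=0.1530
σ²=wᵀΣw=λ₁·μ_p+λ₂ = 0.084243·0.153 + 0.002234 = 0.015123 ≈ 0.0151

0.3299  0.0998  0.0105  0.2231  0.1274  0.2092


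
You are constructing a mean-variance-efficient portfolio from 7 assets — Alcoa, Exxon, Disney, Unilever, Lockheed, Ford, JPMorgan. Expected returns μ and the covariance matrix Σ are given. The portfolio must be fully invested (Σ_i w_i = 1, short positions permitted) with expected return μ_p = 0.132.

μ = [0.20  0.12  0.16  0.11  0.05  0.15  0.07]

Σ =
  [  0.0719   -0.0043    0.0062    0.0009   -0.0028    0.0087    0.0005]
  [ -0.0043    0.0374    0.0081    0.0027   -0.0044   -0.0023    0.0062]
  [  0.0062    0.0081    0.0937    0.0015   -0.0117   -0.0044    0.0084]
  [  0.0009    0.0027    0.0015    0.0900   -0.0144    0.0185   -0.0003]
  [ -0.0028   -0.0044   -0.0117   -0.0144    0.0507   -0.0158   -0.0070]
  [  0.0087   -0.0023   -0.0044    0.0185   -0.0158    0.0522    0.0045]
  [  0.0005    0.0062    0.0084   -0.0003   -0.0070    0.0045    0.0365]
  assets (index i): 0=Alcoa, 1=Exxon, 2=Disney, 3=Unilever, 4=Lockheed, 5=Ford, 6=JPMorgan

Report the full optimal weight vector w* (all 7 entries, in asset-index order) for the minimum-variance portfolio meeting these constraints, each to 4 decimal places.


u=Σ⁻¹μ = [2.5510  3.4713  1.6858  0.9098  3.2638  3.3115  1.1304]
v=Σ⁻¹𝟙 = [12.7596  27.0934  11.2430  11.2752  39.8035  25.0975  24.6649]
a=μᵀu=2.035609  b=𝟙ᵀu=16.323612  c=𝟙ᵀv=151.937011  D=ac−b²=42.824070
λ₁=(c·0.132−b)/D = (151.937011·0.132−16.323612)/42.824070 = 0.087149
λ₂=(a−b·0.132)/D = (2.035609−16.323612·0.132)/42.824070 = -0.002781
w* = 0.087149·u + -0.002781·v:
  w_0 = 0.087149·2.5510 + -0.002781·12.7596 = 0.1868  (Alcoa)
  w_1 = 0.087149·3.4713 + -0.002781·27.0934 = 0.2272  (Exxon)
  w_2 = 0.087149·1.6858 + -0.002781·11.2430 = 0.1156  (Disney)
  w_3 = 0.087149·0.9098 + -0.002781·11.2752 = 0.0479  (Unilever)
  w_4 = 0.087149·3.2638 + -0.002781·39.8035 = 0.1737  (Lockheed)
  w_5 = 0.087149·3.3115 + -0.002781·25.0975 = 0.2188  (Ford)
  w_6 = 0.087149·1.1304 + -0.002781·24.6649 = 0.0299  (JPMorgan)
Σw_i=1.0000  μᵀw=0.1320
σ²=wᵀΣw=λ₁·μ_p+λ₂ = 0.087149·0.132 + -0.002781 = 0.008722 ≈ 0.0087

0.1868  0.2272  0.1156  0.0479  0.1737  0.2188  0.0299


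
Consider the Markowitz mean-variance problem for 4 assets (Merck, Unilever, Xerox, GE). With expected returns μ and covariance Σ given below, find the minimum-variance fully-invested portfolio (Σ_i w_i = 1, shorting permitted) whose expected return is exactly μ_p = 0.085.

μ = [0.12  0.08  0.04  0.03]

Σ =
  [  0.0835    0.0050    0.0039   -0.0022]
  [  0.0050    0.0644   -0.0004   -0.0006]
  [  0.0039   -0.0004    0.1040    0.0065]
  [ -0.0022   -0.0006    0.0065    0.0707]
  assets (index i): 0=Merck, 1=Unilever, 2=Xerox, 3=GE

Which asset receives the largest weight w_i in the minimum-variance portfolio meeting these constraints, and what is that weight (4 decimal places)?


Merck (0.4071)

p=Σ⁻¹μ = [1.3661  1.1423  0.3098  0.4481]
q=Σ⁻¹𝟙 = [11.0595  14.8504  8.3926  13.8428]
a=μᵀp=0.281142  b=𝟙ᵀp=3.266164  c=𝟙ᵀq=48.145364  D=ac−b²=2.867854
λ₁=(c·0.085−b)/D = (48.145364·0.085−3.266164)/2.867854 = 0.288087
λ₂=(a−b·0.085)/D = (0.281142−3.266164·0.085)/2.867854 = 0.001227
w* = 0.288087·p + 0.001227·q:
  w_0 = 0.288087·1.3661 + 0.001227·11.0595 = 0.4071  (Merck)
  w_1 = 0.288087·1.1423 + 0.001227·14.8504 = 0.3473  (Unilever)
  w_2 = 0.288087·0.3098 + 0.001227·8.3926 = 0.0995  (Xerox)
  w_3 = 0.288087·0.4481 + 0.001227·13.8428 = 0.1461  (GE)
Σw_i=1.0000  μᵀw=0.0850
σ²=wᵀΣw=λ₁·μ_p+λ₂ = 0.288087·0.085 + 0.001227 = 0.025714 ≈ 0.0257


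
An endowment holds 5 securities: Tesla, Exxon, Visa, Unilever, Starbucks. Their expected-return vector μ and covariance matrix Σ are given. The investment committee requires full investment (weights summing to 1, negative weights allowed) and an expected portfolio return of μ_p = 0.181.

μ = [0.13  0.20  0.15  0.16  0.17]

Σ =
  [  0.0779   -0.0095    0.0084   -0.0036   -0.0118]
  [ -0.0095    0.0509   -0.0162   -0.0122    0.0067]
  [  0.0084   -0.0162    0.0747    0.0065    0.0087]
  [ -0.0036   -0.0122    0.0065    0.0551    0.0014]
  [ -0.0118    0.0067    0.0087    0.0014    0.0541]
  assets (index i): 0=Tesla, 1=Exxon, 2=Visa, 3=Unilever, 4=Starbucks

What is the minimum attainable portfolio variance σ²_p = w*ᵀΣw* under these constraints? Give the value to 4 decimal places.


g=Σ⁻¹μ = [2.6965  5.8016  2.3173  4.0268  2.5351]
h=Σ⁻¹𝟙 = [18.6446  31.3641  14.1467  24.2421  15.7644]
a=μᵀg=2.933713  b=𝟙ᵀg=17.377309  c=𝟙ᵀh=104.161921  D=ac−b²=3.610362
λ₁=(c·0.181−b)/D = (104.161921·0.181−17.377309)/3.610362 = 0.408823
λ₂=(a−b·0.181)/D = (2.933713−17.377309·0.181)/3.610362 = -0.058603
w* = 0.408823·g + -0.058603·h:
  w_0 = 0.408823·2.6965 + -0.058603·18.6446 = 0.0098  (Tesla)
  w_1 = 0.408823·5.8016 + -0.058603·31.3641 = 0.5338  (Exxon)
  w_2 = 0.408823·2.3173 + -0.058603·14.1467 = 0.1183  (Visa)
  w_3 = 0.408823·4.0268 + -0.058603·24.2421 = 0.2256  (Unilever)
  w_4 = 0.408823·2.5351 + -0.058603·15.7644 = 0.1126  (Starbucks)
Σw_i=1.0000  μᵀw=0.1810
σ²=wᵀΣw=λ₁·μ_p+λ₂ = 0.408823·0.181 + -0.058603 = 0.015394 ≈ 0.0154

0.0154


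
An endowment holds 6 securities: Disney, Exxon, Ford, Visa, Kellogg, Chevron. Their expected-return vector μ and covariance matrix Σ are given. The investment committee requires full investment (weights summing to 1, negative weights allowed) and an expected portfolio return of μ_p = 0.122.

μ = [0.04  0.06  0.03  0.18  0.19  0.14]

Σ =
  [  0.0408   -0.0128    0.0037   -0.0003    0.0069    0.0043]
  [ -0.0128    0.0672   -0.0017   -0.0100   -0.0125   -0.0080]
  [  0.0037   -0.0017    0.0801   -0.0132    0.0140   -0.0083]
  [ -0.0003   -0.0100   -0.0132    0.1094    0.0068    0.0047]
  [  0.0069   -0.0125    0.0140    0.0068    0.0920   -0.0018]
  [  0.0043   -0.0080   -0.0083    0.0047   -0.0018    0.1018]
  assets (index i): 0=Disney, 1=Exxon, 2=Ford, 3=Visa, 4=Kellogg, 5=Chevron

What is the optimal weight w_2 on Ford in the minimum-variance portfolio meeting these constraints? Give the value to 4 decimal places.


u=Σ⁻¹μ = [1.0467  1.9173  0.4325  1.6826  2.0859  1.4762]
v=Σ⁻¹𝟙 = [28.6248  25.5810  13.2032  12.0730  9.5182  11.3118]
a=μᵀu=1.075733  b=𝟙ᵀu=8.641194  c=𝟙ᵀv=100.311937  D=ac−b²=33.238671
λ₁=(c·0.122−b)/D = (100.311937·0.122−8.641194)/33.238671 = 0.108213
λ₂=(a−b·0.122)/D = (1.075733−8.641194·0.122)/33.238671 = 0.000647
w* = 0.108213·u + 0.000647·v:
  w_0 = 0.108213·1.0467 + 0.000647·28.6248 = 0.1318  (Disney)
  w_1 = 0.108213·1.9173 + 0.000647·25.5810 = 0.2240  (Exxon)
  w_2 = 0.108213·0.4325 + 0.000647·13.2032 = 0.0553  (Ford)
  w_3 = 0.108213·1.6826 + 0.000647·12.0730 = 0.1899  (Visa)
  w_4 = 0.108213·2.0859 + 0.000647·9.5182 = 0.2319  (Kellogg)
  w_5 = 0.108213·1.4762 + 0.000647·11.3118 = 0.1671  (Chevron)
Σw_i=1.0000  μᵀw=0.1220
σ²=wᵀΣw=λ₁·μ_p+λ₂ = 0.108213·0.122 + 0.000647 = 0.013849 ≈ 0.0138

0.0553


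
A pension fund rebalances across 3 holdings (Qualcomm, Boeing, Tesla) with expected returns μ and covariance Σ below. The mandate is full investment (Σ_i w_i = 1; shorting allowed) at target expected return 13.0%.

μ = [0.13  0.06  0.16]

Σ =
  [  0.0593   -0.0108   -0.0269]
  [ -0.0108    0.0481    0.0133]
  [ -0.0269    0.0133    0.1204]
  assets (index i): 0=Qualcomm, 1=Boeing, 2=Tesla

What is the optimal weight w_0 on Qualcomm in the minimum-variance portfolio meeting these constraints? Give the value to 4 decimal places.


g=Σ⁻¹μ = [3.3257  1.4660  1.9100]
h=Σ⁻¹𝟙 = [26.4116  23.5102  11.6095]
a=μᵀg=0.825893  b=𝟙ᵀg=6.701635  c=𝟙ᵀh=61.531233  D=ac−b²=5.906281
λ₁=(c·0.130−b)/D = (61.531233·0.130−6.701635)/5.906281 = 0.219669
λ₂=(a−b·0.130)/D = (0.825893−6.701635·0.130)/5.906281 = -0.007673
w* = 0.219669·g + -0.007673·h:
  w_0 = 0.219669·3.3257 + -0.007673·26.4116 = 0.5279  (Qualcomm)
  w_1 = 0.219669·1.4660 + -0.007673·23.5102 = 0.1416  (Boeing)
  w_2 = 0.219669·1.9100 + -0.007673·11.6095 = 0.3305  (Tesla)
Σw_i=1.0000  μᵀw=0.1300
σ²=wᵀΣw=λ₁·μ_p+λ₂ = 0.219669·0.130 + -0.007673 = 0.020884 ≈ 0.0209

0.5279


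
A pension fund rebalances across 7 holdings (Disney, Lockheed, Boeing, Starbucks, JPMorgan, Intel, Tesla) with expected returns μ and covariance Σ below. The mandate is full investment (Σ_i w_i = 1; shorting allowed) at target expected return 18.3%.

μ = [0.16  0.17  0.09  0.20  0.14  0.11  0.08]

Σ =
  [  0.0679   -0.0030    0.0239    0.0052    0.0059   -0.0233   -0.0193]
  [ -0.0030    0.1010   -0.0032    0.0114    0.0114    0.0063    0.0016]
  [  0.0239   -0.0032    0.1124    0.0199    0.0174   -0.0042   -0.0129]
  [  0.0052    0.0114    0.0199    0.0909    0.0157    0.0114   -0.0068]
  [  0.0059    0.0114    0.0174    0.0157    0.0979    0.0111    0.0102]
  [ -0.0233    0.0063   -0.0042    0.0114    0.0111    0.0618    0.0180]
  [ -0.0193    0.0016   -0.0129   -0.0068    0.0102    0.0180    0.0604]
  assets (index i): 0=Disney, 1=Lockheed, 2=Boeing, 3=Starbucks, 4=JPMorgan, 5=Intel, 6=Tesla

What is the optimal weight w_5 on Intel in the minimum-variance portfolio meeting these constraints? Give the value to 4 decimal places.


0.1255

g=Σ⁻¹μ = [3.4892  1.4062  0.0512  1.6429  0.3522  2.0257  1.9349]
h=Σ⁻¹𝟙 = [24.3182  8.4837  5.5929  6.3954  1.6263  17.4064  20.5546]
a=μᵀg=1.557446  b=𝟙ᵀg=10.902327  c=𝟙ᵀh=84.377450  D=ac−b²=12.552627
λ₁=(c·0.183−b)/D = (84.377450·0.183−10.902327)/12.552627 = 0.361577
λ₂=(a−b·0.183)/D = (1.557446−10.902327·0.183)/12.552627 = -0.034868
w* = 0.361577·g + -0.034868·h:
  w_0 = 0.361577·3.4892 + -0.034868·24.3182 = 0.4137  (Disney)
  w_1 = 0.361577·1.4062 + -0.034868·8.4837 = 0.2127  (Lockheed)
  w_2 = 0.361577·0.0512 + -0.034868·5.5929 = -0.1765  (Boeing)
  w_3 = 0.361577·1.6429 + -0.034868·6.3954 = 0.3711  (Starbucks)
  w_4 = 0.361577·0.3522 + -0.034868·1.6263 = 0.0706  (JPMorgan)
  w_5 = 0.361577·2.0257 + -0.034868·17.4064 = 0.1255  (Intel)
  w_6 = 0.361577·1.9349 + -0.034868·20.5546 = -0.0171  (Tesla)
Σw_i=1.0000  μᵀw=0.1830
σ²=wᵀΣw=λ₁·μ_p+λ₂ = 0.361577·0.183 + -0.034868 = 0.031301 ≈ 0.0313
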